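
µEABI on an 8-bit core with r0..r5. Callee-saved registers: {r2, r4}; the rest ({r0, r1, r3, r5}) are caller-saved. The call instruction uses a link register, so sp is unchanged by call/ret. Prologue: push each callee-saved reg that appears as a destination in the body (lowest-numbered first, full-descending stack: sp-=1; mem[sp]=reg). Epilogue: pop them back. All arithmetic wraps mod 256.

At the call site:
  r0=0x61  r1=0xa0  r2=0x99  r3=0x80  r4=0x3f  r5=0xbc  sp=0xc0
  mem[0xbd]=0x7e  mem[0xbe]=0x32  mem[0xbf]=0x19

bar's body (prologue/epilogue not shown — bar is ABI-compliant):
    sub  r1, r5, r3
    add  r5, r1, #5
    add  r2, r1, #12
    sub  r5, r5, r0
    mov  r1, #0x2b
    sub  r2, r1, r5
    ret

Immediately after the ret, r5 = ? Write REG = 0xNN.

REG = 0xe0

prologue: push r2 -> mem[0xbf]=0x99, sp=0xbf
body[0] sub  r1, r5, r3 -> r1=0x3c
body[1] add  r5, r1, #5 -> r5=0x41
body[2] add  r2, r1, #12 -> r2=0x48
body[3] sub  r5, r5, r0 -> r5=0xe0
body[4] mov  r1, #0x2b -> r1=0x2b
body[5] sub  r2, r1, r5 -> r2=0x4b
epilogue: pop r2=0x99, sp=0xc0
r5 is caller-saved -> body value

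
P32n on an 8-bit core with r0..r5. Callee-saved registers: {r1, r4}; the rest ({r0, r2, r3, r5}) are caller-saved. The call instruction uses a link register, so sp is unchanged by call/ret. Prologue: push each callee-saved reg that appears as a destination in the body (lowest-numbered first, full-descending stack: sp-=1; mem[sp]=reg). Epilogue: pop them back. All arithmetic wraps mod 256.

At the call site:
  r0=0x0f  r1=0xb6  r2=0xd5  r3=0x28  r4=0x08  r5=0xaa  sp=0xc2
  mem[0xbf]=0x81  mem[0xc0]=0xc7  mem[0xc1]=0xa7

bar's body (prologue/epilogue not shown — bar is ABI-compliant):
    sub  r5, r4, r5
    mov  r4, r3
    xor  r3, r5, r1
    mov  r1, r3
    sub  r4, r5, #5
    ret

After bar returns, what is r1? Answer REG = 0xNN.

REG = 0xb6

prologue: push r1 -> mem[0xc1]=0xb6, sp=0xc1
prologue: push r4 -> mem[0xc0]=0x08, sp=0xc0
body[0] sub  r5, r4, r5 -> r5=0x5e
body[1] mov  r4, r3 -> r4=0x28
body[2] xor  r3, r5, r1 -> r3=0xe8
body[3] mov  r1, r3 -> r1=0xe8
body[4] sub  r4, r5, #5 -> r4=0x59
epilogue: pop r4=0x08, sp=0xc1
epilogue: pop r1=0xb6, sp=0xc2
r1 is callee-saved -> restored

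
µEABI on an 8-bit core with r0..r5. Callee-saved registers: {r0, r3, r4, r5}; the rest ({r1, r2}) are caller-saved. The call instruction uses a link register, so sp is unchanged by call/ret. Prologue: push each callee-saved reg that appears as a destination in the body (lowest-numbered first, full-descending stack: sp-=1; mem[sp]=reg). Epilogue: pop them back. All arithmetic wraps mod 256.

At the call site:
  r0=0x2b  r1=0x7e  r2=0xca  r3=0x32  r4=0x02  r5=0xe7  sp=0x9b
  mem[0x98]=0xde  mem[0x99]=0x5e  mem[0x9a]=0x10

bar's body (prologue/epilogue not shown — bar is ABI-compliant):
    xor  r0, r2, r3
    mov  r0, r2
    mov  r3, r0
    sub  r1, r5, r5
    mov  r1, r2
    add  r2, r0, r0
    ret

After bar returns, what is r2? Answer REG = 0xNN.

REG = 0x94

prologue: push r0 -> mem[0x9a]=0x2b, sp=0x9a
prologue: push r3 -> mem[0x99]=0x32, sp=0x99
body[0] xor  r0, r2, r3 -> r0=0xf8
body[1] mov  r0, r2 -> r0=0xca
body[2] mov  r3, r0 -> r3=0xca
body[3] sub  r1, r5, r5 -> r1=0x00
body[4] mov  r1, r2 -> r1=0xca
body[5] add  r2, r0, r0 -> r2=0x94
epilogue: pop r3=0x32, sp=0x9a
epilogue: pop r0=0x2b, sp=0x9b
r2 is caller-saved -> body value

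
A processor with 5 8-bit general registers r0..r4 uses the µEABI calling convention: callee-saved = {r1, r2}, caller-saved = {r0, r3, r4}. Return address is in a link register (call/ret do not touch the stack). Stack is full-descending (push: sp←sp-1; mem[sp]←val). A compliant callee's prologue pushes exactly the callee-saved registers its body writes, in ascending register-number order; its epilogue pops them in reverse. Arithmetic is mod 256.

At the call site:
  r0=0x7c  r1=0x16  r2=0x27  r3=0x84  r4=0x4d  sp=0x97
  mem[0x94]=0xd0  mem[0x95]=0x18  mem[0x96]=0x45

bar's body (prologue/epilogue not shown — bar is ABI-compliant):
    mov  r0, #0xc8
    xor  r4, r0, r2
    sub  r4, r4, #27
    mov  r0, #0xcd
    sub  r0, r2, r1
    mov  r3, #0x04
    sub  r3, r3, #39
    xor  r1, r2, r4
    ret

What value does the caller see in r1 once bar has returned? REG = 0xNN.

REG = 0x16

prologue: push r1 -> mem[0x96]=0x16, sp=0x96
body[0] mov  r0, #0xc8 -> r0=0xc8
body[1] xor  r4, r0, r2 -> r4=0xef
body[2] sub  r4, r4, #27 -> r4=0xd4
body[3] mov  r0, #0xcd -> r0=0xcd
body[4] sub  r0, r2, r1 -> r0=0x11
body[5] mov  r3, #0x04 -> r3=0x04
body[6] sub  r3, r3, #39 -> r3=0xdd
body[7] xor  r1, r2, r4 -> r1=0xf3
epilogue: pop r1=0x16, sp=0x97
r1 is callee-saved -> restored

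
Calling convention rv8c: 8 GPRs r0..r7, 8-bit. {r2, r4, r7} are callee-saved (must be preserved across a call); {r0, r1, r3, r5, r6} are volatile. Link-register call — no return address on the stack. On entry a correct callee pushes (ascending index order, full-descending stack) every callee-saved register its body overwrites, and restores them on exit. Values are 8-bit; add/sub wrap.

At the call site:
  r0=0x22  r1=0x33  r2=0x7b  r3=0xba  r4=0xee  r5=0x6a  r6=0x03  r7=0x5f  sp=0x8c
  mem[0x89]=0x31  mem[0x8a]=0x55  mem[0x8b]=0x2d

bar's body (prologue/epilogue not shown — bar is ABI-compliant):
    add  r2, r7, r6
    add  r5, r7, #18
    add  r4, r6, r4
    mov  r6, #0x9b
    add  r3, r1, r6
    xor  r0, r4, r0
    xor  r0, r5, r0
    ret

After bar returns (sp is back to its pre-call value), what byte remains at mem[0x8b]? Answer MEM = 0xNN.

MEM = 0x7b

prologue: push r2 -> mem[0x8b]=0x7b, sp=0x8b
prologue: push r4 -> mem[0x8a]=0xee, sp=0x8a
body[0] add  r2, r7, r6 -> r2=0x62
body[1] add  r5, r7, #18 -> r5=0x71
body[2] add  r4, r6, r4 -> r4=0xf1
body[3] mov  r6, #0x9b -> r6=0x9b
body[4] add  r3, r1, r6 -> r3=0xce
body[5] xor  r0, r4, r0 -> r0=0xd3
body[6] xor  r0, r5, r0 -> r0=0xa2
epilogue: pop r4=0xee, sp=0x8b
epilogue: pop r2=0x7b, sp=0x8c
prologue pushed ['r2', 'r4'] at ['0x8b', '0x8a']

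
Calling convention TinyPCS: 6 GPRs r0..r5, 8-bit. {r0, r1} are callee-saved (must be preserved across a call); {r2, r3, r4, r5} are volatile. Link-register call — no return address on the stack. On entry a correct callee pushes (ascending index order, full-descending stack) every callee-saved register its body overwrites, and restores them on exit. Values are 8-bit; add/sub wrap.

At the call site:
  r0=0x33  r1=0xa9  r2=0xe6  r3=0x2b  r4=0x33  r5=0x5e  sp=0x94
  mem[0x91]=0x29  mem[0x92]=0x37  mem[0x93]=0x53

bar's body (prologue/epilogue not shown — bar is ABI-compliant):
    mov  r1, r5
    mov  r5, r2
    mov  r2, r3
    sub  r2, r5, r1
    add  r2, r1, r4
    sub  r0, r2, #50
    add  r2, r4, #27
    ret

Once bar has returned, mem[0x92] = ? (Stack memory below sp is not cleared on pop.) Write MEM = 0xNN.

MEM = 0xa9

prologue: push r0 -> mem[0x93]=0x33, sp=0x93
prologue: push r1 -> mem[0x92]=0xa9, sp=0x92
body[0] mov  r1, r5 -> r1=0x5e
body[1] mov  r5, r2 -> r5=0xe6
body[2] mov  r2, r3 -> r2=0x2b
body[3] sub  r2, r5, r1 -> r2=0x88
body[4] add  r2, r1, r4 -> r2=0x91
body[5] sub  r0, r2, #50 -> r0=0x5f
body[6] add  r2, r4, #27 -> r2=0x4e
epilogue: pop r1=0xa9, sp=0x93
epilogue: pop r0=0x33, sp=0x94
prologue pushed ['r0', 'r1'] at ['0x93', '0x92']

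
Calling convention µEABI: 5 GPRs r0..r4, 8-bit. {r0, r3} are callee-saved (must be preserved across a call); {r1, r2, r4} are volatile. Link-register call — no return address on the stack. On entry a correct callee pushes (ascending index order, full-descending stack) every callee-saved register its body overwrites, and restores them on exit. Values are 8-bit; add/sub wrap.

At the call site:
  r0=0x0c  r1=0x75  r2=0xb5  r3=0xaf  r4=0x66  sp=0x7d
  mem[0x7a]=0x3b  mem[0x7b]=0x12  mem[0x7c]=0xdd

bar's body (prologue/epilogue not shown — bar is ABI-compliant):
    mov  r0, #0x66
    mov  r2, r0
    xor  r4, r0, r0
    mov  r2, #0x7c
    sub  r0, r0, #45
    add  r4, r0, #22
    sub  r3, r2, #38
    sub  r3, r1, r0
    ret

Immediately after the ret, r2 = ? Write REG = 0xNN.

prologue: push r0 → mem[0x7c]=0x0c, sp=0x7c
prologue: push r3 → mem[0x7b]=0xaf, sp=0x7b
body[0] mov  r0, #0x66 → r0=0x66
body[1] mov  r2, r0 → r2=0x66
body[2] xor  r4, r0, r0 → r4=0x00
body[3] mov  r2, #0x7c → r2=0x7c
body[4] sub  r0, r0, #45 → r0=0x39
body[5] add  r4, r0, #22 → r4=0x4f
body[6] sub  r3, r2, #38 → r3=0x56
body[7] sub  r3, r1, r0 → r3=0x3c
epilogue: pop r3=0xaf, sp=0x7c
epilogue: pop r0=0x0c, sp=0x7d
r2 is caller-saved → body value

REG = 0x7c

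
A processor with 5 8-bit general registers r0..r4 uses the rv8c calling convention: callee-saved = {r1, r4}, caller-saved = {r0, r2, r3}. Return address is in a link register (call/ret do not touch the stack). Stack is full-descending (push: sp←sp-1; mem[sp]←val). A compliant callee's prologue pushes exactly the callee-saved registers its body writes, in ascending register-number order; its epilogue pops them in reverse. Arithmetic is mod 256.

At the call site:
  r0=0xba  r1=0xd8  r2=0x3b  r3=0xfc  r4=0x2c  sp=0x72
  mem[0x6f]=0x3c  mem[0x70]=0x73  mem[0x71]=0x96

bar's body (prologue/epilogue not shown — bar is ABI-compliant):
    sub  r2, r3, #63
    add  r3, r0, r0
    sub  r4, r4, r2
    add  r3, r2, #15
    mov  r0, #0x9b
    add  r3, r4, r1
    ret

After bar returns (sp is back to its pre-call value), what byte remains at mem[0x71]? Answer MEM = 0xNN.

prologue: push r4 → mem[0x71]=0x2c, sp=0x71
body[0] sub  r2, r3, #63 → r2=0xbd
body[1] add  r3, r0, r0 → r3=0x74
body[2] sub  r4, r4, r2 → r4=0x6f
body[3] add  r3, r2, #15 → r3=0xcc
body[4] mov  r0, #0x9b → r0=0x9b
body[5] add  r3, r4, r1 → r3=0x47
epilogue: pop r4=0x2c, sp=0x72
prologue pushed ['r4'] at ['0x71']

MEM = 0x2c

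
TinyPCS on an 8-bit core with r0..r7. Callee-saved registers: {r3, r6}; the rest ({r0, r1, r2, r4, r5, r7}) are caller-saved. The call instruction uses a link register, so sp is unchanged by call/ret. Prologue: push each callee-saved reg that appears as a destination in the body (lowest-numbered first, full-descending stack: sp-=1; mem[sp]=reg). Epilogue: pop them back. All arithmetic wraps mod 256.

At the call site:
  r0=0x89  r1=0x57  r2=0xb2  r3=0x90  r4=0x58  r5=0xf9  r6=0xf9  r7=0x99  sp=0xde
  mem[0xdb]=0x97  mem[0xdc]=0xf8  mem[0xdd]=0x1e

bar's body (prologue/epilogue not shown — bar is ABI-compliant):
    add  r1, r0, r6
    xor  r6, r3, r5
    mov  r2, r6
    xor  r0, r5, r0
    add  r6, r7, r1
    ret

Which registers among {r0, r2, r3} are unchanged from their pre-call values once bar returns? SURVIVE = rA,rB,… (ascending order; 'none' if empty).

SURVIVE = r3

prologue: push r6 → mem[0xdd]=0xf9, sp=0xdd
body[0] add  r1, r0, r6 → r1=0x82
body[1] xor  r6, r3, r5 → r6=0x69
body[2] mov  r2, r6 → r2=0x69
body[3] xor  r0, r5, r0 → r0=0x70
body[4] add  r6, r7, r1 → r6=0x1b
epilogue: pop r6=0xf9, sp=0xde
r0: caller-saved, written=True
r2: caller-saved, written=True
r3: callee-saved, written=False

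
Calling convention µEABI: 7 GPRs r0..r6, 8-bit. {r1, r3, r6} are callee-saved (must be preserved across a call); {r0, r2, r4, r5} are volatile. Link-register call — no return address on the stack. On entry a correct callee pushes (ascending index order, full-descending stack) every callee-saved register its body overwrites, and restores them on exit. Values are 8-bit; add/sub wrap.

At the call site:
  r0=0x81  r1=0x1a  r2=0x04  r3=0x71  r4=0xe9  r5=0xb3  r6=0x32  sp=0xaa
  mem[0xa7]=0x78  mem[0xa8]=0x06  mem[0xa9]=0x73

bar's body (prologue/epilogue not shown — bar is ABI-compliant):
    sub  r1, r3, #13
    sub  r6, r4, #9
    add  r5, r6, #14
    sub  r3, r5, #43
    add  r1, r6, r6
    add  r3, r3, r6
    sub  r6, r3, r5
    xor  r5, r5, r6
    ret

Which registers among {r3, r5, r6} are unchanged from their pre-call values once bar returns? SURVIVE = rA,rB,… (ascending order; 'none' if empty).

SURVIVE = r3,r6

prologue: push r1 → mem[0xa9]=0x1a, sp=0xa9
prologue: push r3 → mem[0xa8]=0x71, sp=0xa8
prologue: push r6 → mem[0xa7]=0x32, sp=0xa7
body[0] sub  r1, r3, #13 → r1=0x64
body[1] sub  r6, r4, #9 → r6=0xe0
body[2] add  r5, r6, #14 → r5=0xee
body[3] sub  r3, r5, #43 → r3=0xc3
body[4] add  r1, r6, r6 → r1=0xc0
body[5] add  r3, r3, r6 → r3=0xa3
body[6] sub  r6, r3, r5 → r6=0xb5
body[7] xor  r5, r5, r6 → r5=0x5b
epilogue: pop r6=0x32, sp=0xa8
epilogue: pop r3=0x71, sp=0xa9
epilogue: pop r1=0x1a, sp=0xaa
r3: callee-saved, written=True
r5: caller-saved, written=True
r6: callee-saved, written=True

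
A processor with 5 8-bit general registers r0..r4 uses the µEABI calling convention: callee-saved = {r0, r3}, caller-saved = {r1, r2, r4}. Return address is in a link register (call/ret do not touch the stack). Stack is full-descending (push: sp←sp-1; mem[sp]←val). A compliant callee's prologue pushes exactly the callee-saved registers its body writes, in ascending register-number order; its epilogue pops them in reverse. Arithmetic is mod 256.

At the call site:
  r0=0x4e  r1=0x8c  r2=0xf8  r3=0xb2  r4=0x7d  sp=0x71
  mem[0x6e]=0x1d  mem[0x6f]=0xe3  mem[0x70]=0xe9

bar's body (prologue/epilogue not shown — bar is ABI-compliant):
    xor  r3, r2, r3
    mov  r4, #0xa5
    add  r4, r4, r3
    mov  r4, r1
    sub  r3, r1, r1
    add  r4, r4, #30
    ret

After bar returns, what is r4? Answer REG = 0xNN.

REG = 0xaa

prologue: push r3 -> mem[0x70]=0xb2, sp=0x70
body[0] xor  r3, r2, r3 -> r3=0x4a
body[1] mov  r4, #0xa5 -> r4=0xa5
body[2] add  r4, r4, r3 -> r4=0xef
body[3] mov  r4, r1 -> r4=0x8c
body[4] sub  r3, r1, r1 -> r3=0x00
body[5] add  r4, r4, #30 -> r4=0xaa
epilogue: pop r3=0xb2, sp=0x71
r4 is caller-saved -> body value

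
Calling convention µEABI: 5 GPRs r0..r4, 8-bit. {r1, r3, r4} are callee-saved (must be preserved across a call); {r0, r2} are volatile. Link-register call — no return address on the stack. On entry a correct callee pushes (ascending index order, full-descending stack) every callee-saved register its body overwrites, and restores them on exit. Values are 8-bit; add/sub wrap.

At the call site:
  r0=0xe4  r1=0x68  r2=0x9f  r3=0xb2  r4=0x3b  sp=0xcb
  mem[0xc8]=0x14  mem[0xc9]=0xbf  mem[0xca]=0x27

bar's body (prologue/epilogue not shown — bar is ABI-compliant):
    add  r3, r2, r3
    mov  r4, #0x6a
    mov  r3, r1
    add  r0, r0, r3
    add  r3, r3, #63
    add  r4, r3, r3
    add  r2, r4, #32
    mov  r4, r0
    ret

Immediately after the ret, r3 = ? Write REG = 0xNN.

prologue: push r3 -> mem[0xca]=0xb2, sp=0xca
prologue: push r4 -> mem[0xc9]=0x3b, sp=0xc9
body[0] add  r3, r2, r3 -> r3=0x51
body[1] mov  r4, #0x6a -> r4=0x6a
body[2] mov  r3, r1 -> r3=0x68
body[3] add  r0, r0, r3 -> r0=0x4c
body[4] add  r3, r3, #63 -> r3=0xa7
body[5] add  r4, r3, r3 -> r4=0x4e
body[6] add  r2, r4, #32 -> r2=0x6e
body[7] mov  r4, r0 -> r4=0x4c
epilogue: pop r4=0x3b, sp=0xca
epilogue: pop r3=0xb2, sp=0xcb
r3 is callee-saved -> restored

REG = 0xb2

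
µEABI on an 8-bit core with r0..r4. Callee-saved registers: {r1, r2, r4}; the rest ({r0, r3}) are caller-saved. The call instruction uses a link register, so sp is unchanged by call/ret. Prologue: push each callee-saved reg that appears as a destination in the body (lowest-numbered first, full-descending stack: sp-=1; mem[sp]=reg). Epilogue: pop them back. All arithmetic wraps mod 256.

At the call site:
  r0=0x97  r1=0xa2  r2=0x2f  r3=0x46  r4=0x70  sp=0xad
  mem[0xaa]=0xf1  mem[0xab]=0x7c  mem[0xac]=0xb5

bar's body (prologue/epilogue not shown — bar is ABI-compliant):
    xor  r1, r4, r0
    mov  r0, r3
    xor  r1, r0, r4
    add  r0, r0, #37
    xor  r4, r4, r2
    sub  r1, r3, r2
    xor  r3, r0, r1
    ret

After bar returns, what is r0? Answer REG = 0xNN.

prologue: push r1 -> mem[0xac]=0xa2, sp=0xac
prologue: push r4 -> mem[0xab]=0x70, sp=0xab
body[0] xor  r1, r4, r0 -> r1=0xe7
body[1] mov  r0, r3 -> r0=0x46
body[2] xor  r1, r0, r4 -> r1=0x36
body[3] add  r0, r0, #37 -> r0=0x6b
body[4] xor  r4, r4, r2 -> r4=0x5f
body[5] sub  r1, r3, r2 -> r1=0x17
body[6] xor  r3, r0, r1 -> r3=0x7c
epilogue: pop r4=0x70, sp=0xac
epilogue: pop r1=0xa2, sp=0xad
r0 is caller-saved -> body value

REG = 0x6b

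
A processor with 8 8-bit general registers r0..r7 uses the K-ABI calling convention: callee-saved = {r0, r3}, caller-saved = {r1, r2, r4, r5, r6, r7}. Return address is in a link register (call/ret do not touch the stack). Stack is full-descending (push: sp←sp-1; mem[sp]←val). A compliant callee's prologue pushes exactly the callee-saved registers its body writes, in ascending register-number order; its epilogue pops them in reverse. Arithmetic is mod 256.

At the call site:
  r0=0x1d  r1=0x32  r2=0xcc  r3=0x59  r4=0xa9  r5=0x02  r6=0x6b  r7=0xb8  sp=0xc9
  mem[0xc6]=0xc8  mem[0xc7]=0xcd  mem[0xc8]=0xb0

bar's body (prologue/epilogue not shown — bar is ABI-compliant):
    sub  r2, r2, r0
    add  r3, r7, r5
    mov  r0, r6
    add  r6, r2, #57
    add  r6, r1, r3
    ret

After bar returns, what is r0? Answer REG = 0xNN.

REG = 0x1d

prologue: push r0 → mem[0xc8]=0x1d, sp=0xc8
prologue: push r3 → mem[0xc7]=0x59, sp=0xc7
body[0] sub  r2, r2, r0 → r2=0xaf
body[1] add  r3, r7, r5 → r3=0xba
body[2] mov  r0, r6 → r0=0x6b
body[3] add  r6, r2, #57 → r6=0xe8
body[4] add  r6, r1, r3 → r6=0xec
epilogue: pop r3=0x59, sp=0xc8
epilogue: pop r0=0x1d, sp=0xc9
r0 is callee-saved → restored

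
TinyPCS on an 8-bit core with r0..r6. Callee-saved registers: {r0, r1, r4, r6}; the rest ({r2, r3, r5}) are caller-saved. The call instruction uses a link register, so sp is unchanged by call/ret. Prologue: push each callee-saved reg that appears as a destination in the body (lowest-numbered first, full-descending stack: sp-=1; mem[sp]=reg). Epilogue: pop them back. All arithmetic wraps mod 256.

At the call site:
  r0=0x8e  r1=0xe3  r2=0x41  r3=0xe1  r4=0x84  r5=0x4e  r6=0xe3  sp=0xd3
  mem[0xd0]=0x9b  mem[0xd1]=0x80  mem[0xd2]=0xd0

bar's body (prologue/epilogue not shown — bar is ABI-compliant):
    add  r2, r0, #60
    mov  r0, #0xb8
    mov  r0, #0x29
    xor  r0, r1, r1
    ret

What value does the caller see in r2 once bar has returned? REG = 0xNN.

REG = 0xca

prologue: push r0 -> mem[0xd2]=0x8e, sp=0xd2
body[0] add  r2, r0, #60 -> r2=0xca
body[1] mov  r0, #0xb8 -> r0=0xb8
body[2] mov  r0, #0x29 -> r0=0x29
body[3] xor  r0, r1, r1 -> r0=0x00
epilogue: pop r0=0x8e, sp=0xd3
r2 is caller-saved -> body value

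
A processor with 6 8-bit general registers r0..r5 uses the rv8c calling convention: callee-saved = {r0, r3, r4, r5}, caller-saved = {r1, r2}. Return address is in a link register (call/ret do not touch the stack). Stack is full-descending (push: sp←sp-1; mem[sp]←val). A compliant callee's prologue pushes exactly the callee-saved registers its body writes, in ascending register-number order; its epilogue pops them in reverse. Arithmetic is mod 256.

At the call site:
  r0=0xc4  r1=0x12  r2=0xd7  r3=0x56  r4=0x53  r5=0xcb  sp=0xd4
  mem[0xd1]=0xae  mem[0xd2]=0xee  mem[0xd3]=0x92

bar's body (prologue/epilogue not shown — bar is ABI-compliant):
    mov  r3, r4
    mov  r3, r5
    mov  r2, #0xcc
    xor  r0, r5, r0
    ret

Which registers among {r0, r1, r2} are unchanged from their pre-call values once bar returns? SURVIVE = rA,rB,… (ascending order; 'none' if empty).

prologue: push r0 -> mem[0xd3]=0xc4, sp=0xd3
prologue: push r3 -> mem[0xd2]=0x56, sp=0xd2
body[0] mov  r3, r4 -> r3=0x53
body[1] mov  r3, r5 -> r3=0xcb
body[2] mov  r2, #0xcc -> r2=0xcc
body[3] xor  r0, r5, r0 -> r0=0x0f
epilogue: pop r3=0x56, sp=0xd3
epilogue: pop r0=0xc4, sp=0xd4
r0: callee-saved, written=True
r1: caller-saved, written=False
r2: caller-saved, written=True

SURVIVE = r0,r1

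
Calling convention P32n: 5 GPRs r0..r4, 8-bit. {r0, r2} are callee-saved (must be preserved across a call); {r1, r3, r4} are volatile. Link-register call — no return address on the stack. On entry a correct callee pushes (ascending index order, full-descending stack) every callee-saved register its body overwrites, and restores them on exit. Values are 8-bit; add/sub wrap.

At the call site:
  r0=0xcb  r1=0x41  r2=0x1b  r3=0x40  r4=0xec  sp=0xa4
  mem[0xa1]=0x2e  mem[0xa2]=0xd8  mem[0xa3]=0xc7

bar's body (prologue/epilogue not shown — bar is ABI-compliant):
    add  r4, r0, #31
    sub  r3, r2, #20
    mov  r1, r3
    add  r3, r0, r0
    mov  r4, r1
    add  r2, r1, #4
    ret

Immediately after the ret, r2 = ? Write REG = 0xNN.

REG = 0x1b

prologue: push r2 → mem[0xa3]=0x1b, sp=0xa3
body[0] add  r4, r0, #31 → r4=0xea
body[1] sub  r3, r2, #20 → r3=0x07
body[2] mov  r1, r3 → r1=0x07
body[3] add  r3, r0, r0 → r3=0x96
body[4] mov  r4, r1 → r4=0x07
body[5] add  r2, r1, #4 → r2=0x0b
epilogue: pop r2=0x1b, sp=0xa4
r2 is callee-saved → restored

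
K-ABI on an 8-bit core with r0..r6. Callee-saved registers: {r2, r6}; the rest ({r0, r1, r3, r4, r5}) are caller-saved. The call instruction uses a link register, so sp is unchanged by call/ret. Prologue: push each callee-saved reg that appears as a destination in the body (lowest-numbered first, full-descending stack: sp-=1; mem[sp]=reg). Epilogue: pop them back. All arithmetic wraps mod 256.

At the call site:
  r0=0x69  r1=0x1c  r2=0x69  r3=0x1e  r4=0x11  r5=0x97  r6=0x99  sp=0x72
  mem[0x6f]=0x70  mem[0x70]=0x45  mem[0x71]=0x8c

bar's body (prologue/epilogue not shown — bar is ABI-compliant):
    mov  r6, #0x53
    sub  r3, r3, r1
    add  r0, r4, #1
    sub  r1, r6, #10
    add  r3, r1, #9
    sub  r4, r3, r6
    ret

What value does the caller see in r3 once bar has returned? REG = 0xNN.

prologue: push r6 -> mem[0x71]=0x99, sp=0x71
body[0] mov  r6, #0x53 -> r6=0x53
body[1] sub  r3, r3, r1 -> r3=0x02
body[2] add  r0, r4, #1 -> r0=0x12
body[3] sub  r1, r6, #10 -> r1=0x49
body[4] add  r3, r1, #9 -> r3=0x52
body[5] sub  r4, r3, r6 -> r4=0xff
epilogue: pop r6=0x99, sp=0x72
r3 is caller-saved -> body value

REG = 0x52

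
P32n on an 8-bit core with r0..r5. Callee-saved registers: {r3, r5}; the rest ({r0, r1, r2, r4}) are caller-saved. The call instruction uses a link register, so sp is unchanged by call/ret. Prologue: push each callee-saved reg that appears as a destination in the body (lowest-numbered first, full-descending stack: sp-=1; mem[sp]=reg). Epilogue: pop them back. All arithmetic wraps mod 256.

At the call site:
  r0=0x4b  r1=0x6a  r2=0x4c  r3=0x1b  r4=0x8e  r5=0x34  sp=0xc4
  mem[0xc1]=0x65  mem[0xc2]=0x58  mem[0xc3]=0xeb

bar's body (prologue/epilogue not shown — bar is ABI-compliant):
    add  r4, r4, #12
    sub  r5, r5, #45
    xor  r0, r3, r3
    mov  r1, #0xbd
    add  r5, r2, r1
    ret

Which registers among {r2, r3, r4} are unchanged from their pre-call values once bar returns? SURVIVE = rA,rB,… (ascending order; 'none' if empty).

SURVIVE = r2,r3

prologue: push r5 → mem[0xc3]=0x34, sp=0xc3
body[0] add  r4, r4, #12 → r4=0x9a
body[1] sub  r5, r5, #45 → r5=0x07
body[2] xor  r0, r3, r3 → r0=0x00
body[3] mov  r1, #0xbd → r1=0xbd
body[4] add  r5, r2, r1 → r5=0x09
epilogue: pop r5=0x34, sp=0xc4
r2: caller-saved, written=False
r3: callee-saved, written=False
r4: caller-saved, written=True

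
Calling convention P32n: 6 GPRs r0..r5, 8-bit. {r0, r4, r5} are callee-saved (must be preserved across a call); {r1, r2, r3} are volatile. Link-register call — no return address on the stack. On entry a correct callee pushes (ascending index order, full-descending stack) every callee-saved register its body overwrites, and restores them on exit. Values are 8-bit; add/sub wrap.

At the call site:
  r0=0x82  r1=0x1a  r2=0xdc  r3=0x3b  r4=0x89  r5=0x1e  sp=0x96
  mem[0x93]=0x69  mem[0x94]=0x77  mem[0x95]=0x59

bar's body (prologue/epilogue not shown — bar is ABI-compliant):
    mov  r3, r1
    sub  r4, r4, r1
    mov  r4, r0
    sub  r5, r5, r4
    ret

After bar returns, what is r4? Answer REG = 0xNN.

prologue: push r4 -> mem[0x95]=0x89, sp=0x95
prologue: push r5 -> mem[0x94]=0x1e, sp=0x94
body[0] mov  r3, r1 -> r3=0x1a
body[1] sub  r4, r4, r1 -> r4=0x6f
body[2] mov  r4, r0 -> r4=0x82
body[3] sub  r5, r5, r4 -> r5=0x9c
epilogue: pop r5=0x1e, sp=0x95
epilogue: pop r4=0x89, sp=0x96
r4 is callee-saved -> restored

REG = 0x89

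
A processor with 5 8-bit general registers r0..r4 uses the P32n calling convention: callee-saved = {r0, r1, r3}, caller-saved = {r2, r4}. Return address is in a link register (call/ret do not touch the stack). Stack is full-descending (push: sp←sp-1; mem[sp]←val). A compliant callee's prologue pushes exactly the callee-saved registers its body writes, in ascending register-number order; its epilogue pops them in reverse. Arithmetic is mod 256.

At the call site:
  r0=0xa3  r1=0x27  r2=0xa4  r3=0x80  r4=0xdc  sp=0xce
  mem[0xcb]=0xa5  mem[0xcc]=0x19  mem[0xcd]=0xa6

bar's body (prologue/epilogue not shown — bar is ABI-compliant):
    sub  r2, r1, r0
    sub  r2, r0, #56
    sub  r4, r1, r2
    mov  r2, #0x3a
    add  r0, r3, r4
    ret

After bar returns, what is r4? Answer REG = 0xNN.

prologue: push r0 -> mem[0xcd]=0xa3, sp=0xcd
body[0] sub  r2, r1, r0 -> r2=0x84
body[1] sub  r2, r0, #56 -> r2=0x6b
body[2] sub  r4, r1, r2 -> r4=0xbc
body[3] mov  r2, #0x3a -> r2=0x3a
body[4] add  r0, r3, r4 -> r0=0x3c
epilogue: pop r0=0xa3, sp=0xce
r4 is caller-saved -> body value

REG = 0xbc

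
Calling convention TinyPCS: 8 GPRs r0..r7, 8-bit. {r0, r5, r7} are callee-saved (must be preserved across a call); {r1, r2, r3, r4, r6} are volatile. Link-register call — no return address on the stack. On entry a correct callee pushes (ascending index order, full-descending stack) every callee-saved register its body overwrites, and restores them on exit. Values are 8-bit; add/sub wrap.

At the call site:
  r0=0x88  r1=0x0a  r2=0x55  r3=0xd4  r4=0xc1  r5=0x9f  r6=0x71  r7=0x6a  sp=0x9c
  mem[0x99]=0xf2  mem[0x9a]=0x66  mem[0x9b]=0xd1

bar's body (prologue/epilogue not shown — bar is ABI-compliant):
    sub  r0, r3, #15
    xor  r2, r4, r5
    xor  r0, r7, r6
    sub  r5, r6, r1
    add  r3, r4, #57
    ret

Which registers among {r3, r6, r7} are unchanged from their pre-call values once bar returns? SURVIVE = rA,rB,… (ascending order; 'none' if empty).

SURVIVE = r6,r7

prologue: push r0 -> mem[0x9b]=0x88, sp=0x9b
prologue: push r5 -> mem[0x9a]=0x9f, sp=0x9a
body[0] sub  r0, r3, #15 -> r0=0xc5
body[1] xor  r2, r4, r5 -> r2=0x5e
body[2] xor  r0, r7, r6 -> r0=0x1b
body[3] sub  r5, r6, r1 -> r5=0x67
body[4] add  r3, r4, #57 -> r3=0xfa
epilogue: pop r5=0x9f, sp=0x9b
epilogue: pop r0=0x88, sp=0x9c
r3: caller-saved, written=True
r6: caller-saved, written=False
r7: callee-saved, written=False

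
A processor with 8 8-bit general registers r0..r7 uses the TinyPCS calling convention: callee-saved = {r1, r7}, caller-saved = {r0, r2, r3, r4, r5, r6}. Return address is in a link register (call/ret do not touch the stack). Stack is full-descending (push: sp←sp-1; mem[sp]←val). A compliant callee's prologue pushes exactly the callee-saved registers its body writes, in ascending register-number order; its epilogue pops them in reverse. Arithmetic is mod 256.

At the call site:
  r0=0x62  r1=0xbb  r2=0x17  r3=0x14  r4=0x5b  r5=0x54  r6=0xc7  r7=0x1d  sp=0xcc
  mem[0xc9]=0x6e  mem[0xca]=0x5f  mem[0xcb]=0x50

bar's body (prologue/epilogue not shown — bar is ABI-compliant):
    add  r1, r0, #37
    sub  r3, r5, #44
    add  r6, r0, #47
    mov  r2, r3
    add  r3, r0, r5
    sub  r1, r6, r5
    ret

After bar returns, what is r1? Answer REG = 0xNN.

prologue: push r1 -> mem[0xcb]=0xbb, sp=0xcb
body[0] add  r1, r0, #37 -> r1=0x87
body[1] sub  r3, r5, #44 -> r3=0x28
body[2] add  r6, r0, #47 -> r6=0x91
body[3] mov  r2, r3 -> r2=0x28
body[4] add  r3, r0, r5 -> r3=0xb6
body[5] sub  r1, r6, r5 -> r1=0x3d
epilogue: pop r1=0xbb, sp=0xcc
r1 is callee-saved -> restored

REG = 0xbb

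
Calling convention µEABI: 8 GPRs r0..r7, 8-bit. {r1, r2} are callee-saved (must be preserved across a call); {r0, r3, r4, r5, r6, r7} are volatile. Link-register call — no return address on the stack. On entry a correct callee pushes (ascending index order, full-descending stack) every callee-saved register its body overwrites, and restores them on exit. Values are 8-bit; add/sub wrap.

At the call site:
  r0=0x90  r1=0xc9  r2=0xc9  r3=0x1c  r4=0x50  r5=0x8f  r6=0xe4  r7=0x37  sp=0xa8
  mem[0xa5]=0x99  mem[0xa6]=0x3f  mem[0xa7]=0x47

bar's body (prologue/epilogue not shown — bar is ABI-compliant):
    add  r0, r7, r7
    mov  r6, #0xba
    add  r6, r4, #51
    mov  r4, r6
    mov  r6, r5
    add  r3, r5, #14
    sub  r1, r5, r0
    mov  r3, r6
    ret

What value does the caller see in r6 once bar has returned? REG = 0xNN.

prologue: push r1 → mem[0xa7]=0xc9, sp=0xa7
body[0] add  r0, r7, r7 → r0=0x6e
body[1] mov  r6, #0xba → r6=0xba
body[2] add  r6, r4, #51 → r6=0x83
body[3] mov  r4, r6 → r4=0x83
body[4] mov  r6, r5 → r6=0x8f
body[5] add  r3, r5, #14 → r3=0x9d
body[6] sub  r1, r5, r0 → r1=0x21
body[7] mov  r3, r6 → r3=0x8f
epilogue: pop r1=0xc9, sp=0xa8
r6 is caller-saved → body value

REG = 0x8f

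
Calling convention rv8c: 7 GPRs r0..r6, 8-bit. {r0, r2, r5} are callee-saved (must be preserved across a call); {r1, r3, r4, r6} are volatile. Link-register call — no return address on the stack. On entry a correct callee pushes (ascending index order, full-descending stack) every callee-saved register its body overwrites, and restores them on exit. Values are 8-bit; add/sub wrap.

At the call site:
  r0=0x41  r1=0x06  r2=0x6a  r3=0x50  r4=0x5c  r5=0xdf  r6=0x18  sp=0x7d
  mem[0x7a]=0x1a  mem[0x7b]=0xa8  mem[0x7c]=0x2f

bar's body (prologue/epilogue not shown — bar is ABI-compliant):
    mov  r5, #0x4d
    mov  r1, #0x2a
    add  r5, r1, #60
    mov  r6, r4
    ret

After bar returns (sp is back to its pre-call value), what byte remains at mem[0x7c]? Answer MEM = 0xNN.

prologue: push r5 -> mem[0x7c]=0xdf, sp=0x7c
body[0] mov  r5, #0x4d -> r5=0x4d
body[1] mov  r1, #0x2a -> r1=0x2a
body[2] add  r5, r1, #60 -> r5=0x66
body[3] mov  r6, r4 -> r6=0x5c
epilogue: pop r5=0xdf, sp=0x7d
prologue pushed ['r5'] at ['0x7c']

MEM = 0xdf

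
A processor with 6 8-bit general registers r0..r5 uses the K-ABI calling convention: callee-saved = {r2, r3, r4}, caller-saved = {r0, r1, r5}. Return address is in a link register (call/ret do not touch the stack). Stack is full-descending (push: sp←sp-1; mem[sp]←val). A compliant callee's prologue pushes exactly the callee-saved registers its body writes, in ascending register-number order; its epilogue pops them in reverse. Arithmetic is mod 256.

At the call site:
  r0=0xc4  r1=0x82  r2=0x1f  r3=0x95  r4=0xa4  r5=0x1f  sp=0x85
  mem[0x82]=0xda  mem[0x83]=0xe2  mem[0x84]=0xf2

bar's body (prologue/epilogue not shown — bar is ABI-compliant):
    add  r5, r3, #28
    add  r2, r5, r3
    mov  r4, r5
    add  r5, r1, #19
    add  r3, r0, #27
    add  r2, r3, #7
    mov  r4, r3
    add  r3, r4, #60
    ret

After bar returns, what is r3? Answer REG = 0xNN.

REG = 0x95

prologue: push r2 → mem[0x84]=0x1f, sp=0x84
prologue: push r3 → mem[0x83]=0x95, sp=0x83
prologue: push r4 → mem[0x82]=0xa4, sp=0x82
body[0] add  r5, r3, #28 → r5=0xb1
body[1] add  r2, r5, r3 → r2=0x46
body[2] mov  r4, r5 → r4=0xb1
body[3] add  r5, r1, #19 → r5=0x95
body[4] add  r3, r0, #27 → r3=0xdf
body[5] add  r2, r3, #7 → r2=0xe6
body[6] mov  r4, r3 → r4=0xdf
body[7] add  r3, r4, #60 → r3=0x1b
epilogue: pop r4=0xa4, sp=0x83
epilogue: pop r3=0x95, sp=0x84
epilogue: pop r2=0x1f, sp=0x85
r3 is callee-saved → restored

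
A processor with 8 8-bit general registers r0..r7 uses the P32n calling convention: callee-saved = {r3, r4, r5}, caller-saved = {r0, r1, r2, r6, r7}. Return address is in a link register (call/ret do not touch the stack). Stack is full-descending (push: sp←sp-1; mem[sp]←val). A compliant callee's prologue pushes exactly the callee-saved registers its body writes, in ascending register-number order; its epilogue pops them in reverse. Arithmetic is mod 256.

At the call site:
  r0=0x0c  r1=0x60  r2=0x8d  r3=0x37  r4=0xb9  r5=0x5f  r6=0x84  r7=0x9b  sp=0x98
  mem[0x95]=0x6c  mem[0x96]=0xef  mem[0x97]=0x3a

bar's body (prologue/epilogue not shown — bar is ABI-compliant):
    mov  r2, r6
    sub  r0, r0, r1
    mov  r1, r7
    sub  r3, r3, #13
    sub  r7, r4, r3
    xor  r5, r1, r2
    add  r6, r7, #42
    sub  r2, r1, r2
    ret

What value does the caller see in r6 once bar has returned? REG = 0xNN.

REG = 0xb9

prologue: push r3 -> mem[0x97]=0x37, sp=0x97
prologue: push r5 -> mem[0x96]=0x5f, sp=0x96
body[0] mov  r2, r6 -> r2=0x84
body[1] sub  r0, r0, r1 -> r0=0xac
body[2] mov  r1, r7 -> r1=0x9b
body[3] sub  r3, r3, #13 -> r3=0x2a
body[4] sub  r7, r4, r3 -> r7=0x8f
body[5] xor  r5, r1, r2 -> r5=0x1f
body[6] add  r6, r7, #42 -> r6=0xb9
body[7] sub  r2, r1, r2 -> r2=0x17
epilogue: pop r5=0x5f, sp=0x97
epilogue: pop r3=0x37, sp=0x98
r6 is caller-saved -> body value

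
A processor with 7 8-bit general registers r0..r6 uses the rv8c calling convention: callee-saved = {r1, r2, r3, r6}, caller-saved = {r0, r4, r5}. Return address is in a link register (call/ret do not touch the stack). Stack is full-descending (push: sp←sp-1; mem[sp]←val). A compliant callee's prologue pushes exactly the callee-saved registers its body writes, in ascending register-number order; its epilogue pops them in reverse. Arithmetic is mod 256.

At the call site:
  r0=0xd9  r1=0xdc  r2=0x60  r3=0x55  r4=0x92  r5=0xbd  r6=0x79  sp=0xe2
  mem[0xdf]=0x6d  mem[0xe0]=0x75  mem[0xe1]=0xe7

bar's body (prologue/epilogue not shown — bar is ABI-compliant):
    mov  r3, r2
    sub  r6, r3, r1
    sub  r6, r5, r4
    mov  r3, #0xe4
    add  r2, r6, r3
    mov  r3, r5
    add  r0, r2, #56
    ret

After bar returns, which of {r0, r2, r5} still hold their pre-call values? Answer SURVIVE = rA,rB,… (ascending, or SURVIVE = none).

prologue: push r2 → mem[0xe1]=0x60, sp=0xe1
prologue: push r3 → mem[0xe0]=0x55, sp=0xe0
prologue: push r6 → mem[0xdf]=0x79, sp=0xdf
body[0] mov  r3, r2 → r3=0x60
body[1] sub  r6, r3, r1 → r6=0x84
body[2] sub  r6, r5, r4 → r6=0x2b
body[3] mov  r3, #0xe4 → r3=0xe4
body[4] add  r2, r6, r3 → r2=0x0f
body[5] mov  r3, r5 → r3=0xbd
body[6] add  r0, r2, #56 → r0=0x47
epilogue: pop r6=0x79, sp=0xe0
epilogue: pop r3=0x55, sp=0xe1
epilogue: pop r2=0x60, sp=0xe2
r0: caller-saved, written=True
r2: callee-saved, written=True
r5: caller-saved, written=False

SURVIVE = r2,r5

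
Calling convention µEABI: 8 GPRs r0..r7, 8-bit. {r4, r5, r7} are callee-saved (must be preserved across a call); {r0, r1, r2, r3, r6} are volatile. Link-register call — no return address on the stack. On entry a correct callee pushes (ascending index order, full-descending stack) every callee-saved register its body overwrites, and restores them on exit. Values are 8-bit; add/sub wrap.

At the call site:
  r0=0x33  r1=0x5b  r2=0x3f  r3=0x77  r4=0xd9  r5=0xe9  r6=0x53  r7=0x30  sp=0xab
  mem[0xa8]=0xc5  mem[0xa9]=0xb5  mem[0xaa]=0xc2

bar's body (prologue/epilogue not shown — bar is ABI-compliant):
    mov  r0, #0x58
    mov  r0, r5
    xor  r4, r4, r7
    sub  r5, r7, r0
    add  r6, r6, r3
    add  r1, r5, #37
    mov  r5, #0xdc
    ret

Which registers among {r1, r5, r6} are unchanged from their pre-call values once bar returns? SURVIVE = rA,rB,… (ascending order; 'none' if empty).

SURVIVE = r5

prologue: push r4 -> mem[0xaa]=0xd9, sp=0xaa
prologue: push r5 -> mem[0xa9]=0xe9, sp=0xa9
body[0] mov  r0, #0x58 -> r0=0x58
body[1] mov  r0, r5 -> r0=0xe9
body[2] xor  r4, r4, r7 -> r4=0xe9
body[3] sub  r5, r7, r0 -> r5=0x47
body[4] add  r6, r6, r3 -> r6=0xca
body[5] add  r1, r5, #37 -> r1=0x6c
body[6] mov  r5, #0xdc -> r5=0xdc
epilogue: pop r5=0xe9, sp=0xaa
epilogue: pop r4=0xd9, sp=0xab
r1: caller-saved, written=True
r5: callee-saved, written=True
r6: caller-saved, written=True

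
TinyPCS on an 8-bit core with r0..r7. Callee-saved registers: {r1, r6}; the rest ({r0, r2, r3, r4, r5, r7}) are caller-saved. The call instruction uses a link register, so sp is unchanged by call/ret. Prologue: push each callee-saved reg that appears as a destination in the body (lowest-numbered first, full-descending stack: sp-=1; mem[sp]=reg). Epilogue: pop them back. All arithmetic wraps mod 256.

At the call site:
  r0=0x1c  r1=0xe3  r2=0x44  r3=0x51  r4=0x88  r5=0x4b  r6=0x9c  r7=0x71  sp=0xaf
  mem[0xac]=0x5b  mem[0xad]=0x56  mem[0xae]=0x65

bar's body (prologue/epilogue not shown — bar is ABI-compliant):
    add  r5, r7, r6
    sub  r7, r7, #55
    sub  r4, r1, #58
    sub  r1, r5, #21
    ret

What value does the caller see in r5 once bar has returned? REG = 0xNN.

prologue: push r1 -> mem[0xae]=0xe3, sp=0xae
body[0] add  r5, r7, r6 -> r5=0x0d
body[1] sub  r7, r7, #55 -> r7=0x3a
body[2] sub  r4, r1, #58 -> r4=0xa9
body[3] sub  r1, r5, #21 -> r1=0xf8
epilogue: pop r1=0xe3, sp=0xaf
r5 is caller-saved -> body value

REG = 0x0d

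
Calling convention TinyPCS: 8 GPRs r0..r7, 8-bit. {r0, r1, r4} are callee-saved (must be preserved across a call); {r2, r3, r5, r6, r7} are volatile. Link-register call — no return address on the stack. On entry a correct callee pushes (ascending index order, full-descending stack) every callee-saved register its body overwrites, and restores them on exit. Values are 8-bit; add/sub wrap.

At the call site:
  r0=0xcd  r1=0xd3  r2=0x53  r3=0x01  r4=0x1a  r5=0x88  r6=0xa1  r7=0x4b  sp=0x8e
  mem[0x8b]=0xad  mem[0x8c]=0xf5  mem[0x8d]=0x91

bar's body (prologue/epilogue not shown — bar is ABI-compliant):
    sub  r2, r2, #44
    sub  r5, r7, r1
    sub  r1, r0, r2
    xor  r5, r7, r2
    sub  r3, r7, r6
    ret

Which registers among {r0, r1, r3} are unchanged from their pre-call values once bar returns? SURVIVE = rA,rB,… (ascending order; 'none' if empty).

SURVIVE = r0,r1

prologue: push r1 → mem[0x8d]=0xd3, sp=0x8d
body[0] sub  r2, r2, #44 → r2=0x27
body[1] sub  r5, r7, r1 → r5=0x78
body[2] sub  r1, r0, r2 → r1=0xa6
body[3] xor  r5, r7, r2 → r5=0x6c
body[4] sub  r3, r7, r6 → r3=0xaa
epilogue: pop r1=0xd3, sp=0x8e
r0: callee-saved, written=False
r1: callee-saved, written=True
r3: caller-saved, written=True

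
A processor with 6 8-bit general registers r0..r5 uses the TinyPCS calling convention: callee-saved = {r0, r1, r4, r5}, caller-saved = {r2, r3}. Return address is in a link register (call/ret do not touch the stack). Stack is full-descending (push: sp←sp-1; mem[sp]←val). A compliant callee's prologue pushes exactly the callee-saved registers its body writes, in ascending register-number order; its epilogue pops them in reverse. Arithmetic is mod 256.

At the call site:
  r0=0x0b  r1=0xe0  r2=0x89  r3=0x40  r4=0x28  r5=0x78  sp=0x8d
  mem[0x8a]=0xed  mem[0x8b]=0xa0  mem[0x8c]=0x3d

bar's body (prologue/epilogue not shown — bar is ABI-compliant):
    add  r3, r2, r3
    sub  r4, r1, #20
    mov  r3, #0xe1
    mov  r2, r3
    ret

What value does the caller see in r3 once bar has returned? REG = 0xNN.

prologue: push r4 → mem[0x8c]=0x28, sp=0x8c
body[0] add  r3, r2, r3 → r3=0xc9
body[1] sub  r4, r1, #20 → r4=0xcc
body[2] mov  r3, #0xe1 → r3=0xe1
body[3] mov  r2, r3 → r2=0xe1
epilogue: pop r4=0x28, sp=0x8d
r3 is caller-saved → body value

REG = 0xe1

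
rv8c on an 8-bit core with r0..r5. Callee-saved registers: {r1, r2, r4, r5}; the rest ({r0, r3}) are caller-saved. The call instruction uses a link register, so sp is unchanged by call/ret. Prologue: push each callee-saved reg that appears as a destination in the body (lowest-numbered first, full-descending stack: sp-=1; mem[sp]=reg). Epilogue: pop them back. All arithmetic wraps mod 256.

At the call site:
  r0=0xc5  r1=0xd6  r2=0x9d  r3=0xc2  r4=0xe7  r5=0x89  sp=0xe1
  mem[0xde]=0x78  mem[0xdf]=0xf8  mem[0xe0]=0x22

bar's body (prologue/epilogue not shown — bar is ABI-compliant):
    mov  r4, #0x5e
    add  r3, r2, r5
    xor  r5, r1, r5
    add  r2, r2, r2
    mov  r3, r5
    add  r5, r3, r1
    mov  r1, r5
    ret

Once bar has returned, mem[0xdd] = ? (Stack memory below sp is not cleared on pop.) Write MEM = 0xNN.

MEM = 0x89

prologue: push r1 -> mem[0xe0]=0xd6, sp=0xe0
prologue: push r2 -> mem[0xdf]=0x9d, sp=0xdf
prologue: push r4 -> mem[0xde]=0xe7, sp=0xde
prologue: push r5 -> mem[0xdd]=0x89, sp=0xdd
body[0] mov  r4, #0x5e -> r4=0x5e
body[1] add  r3, r2, r5 -> r3=0x26
body[2] xor  r5, r1, r5 -> r5=0x5f
body[3] add  r2, r2, r2 -> r2=0x3a
body[4] mov  r3, r5 -> r3=0x5f
body[5] add  r5, r3, r1 -> r5=0x35
body[6] mov  r1, r5 -> r1=0x35
epilogue: pop r5=0x89, sp=0xde
epilogue: pop r4=0xe7, sp=0xdf
epilogue: pop r2=0x9d, sp=0xe0
epilogue: pop r1=0xd6, sp=0xe1
prologue pushed ['r1', 'r2', 'r4', 'r5'] at ['0xe0', '0xdf', '0xde', '0xdd']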